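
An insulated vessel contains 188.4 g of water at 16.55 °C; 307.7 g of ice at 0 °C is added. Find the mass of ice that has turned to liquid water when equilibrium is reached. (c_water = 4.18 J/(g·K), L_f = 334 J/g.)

Water can give up m c ΔT = 188.4×4.18×16.55 = 13033 J before reaching 0 °C.
Melting all 307.7 g of ice would need 307.7×334 = 102772 J.
That's not enough to melt it all — equilibrium is at 0 °C with ice remaining.
m_melted×334 = 13033  ⇒  m_melted ≈ 39.02 g.

m_melted ≈ 39 g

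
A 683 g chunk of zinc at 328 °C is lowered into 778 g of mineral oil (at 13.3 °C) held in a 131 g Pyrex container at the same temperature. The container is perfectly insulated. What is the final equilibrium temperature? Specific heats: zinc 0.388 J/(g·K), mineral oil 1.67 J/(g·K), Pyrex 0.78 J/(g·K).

Conservation of energy gives ΣQ = 0:
683*0.388*(T − 328) + 778*1.67*(T − 13.3) + 131*0.78*(T − 13.3) = 0
(265 + 1299.3 + 102.18) T = 265*328 + 1299.3*13.3 + 102.18*13.3
T ≈ 63.34 °C

T_f ≈ 63.3 °C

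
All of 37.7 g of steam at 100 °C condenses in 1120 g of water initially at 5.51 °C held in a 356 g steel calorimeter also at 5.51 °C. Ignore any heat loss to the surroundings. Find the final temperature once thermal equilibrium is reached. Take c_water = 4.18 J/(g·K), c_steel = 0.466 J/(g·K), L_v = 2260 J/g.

T_f ≈ 25.5 °C

Taking heat into each body as positive, Σ m c ΔT = 0:
latent heat released on condensation: 37.7×2260 = 85202
  condensate cools 100→T: 37.7×4.18×(T − 100) = 157.59(T − 100)
  original water: 4681.6(T − 5.51)
  steel cup: 356×0.466×(T − 5.51) = 165.9(T − 5.51)
5005.1 T = 85202 + 15759 + 26710 = 127670
T ≈ 25.51 °C — below 100 °C, confirming all the steam condensed.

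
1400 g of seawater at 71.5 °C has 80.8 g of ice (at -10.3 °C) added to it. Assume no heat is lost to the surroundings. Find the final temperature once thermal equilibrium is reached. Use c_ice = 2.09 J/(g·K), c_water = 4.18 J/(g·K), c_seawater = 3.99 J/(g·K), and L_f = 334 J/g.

Setting the total heat transfer to zero:
warm ice to 0 °C: 80.8·2.09·(0 − (-10.3)) = 1739.4
  melt ice: 80.8·334 = 26987
  meltwater 0→T: 80.8·4.18·T = 337.74 T
  seawater cools: 1400·3.99·(T − 71.5) = 5586(T − 71.5)
5923.7 T = 399399 − 28727 = 370672
T ≈ 62.57 °C (positive, so assuming full melt was valid).

T_f ≈ 62.6 °C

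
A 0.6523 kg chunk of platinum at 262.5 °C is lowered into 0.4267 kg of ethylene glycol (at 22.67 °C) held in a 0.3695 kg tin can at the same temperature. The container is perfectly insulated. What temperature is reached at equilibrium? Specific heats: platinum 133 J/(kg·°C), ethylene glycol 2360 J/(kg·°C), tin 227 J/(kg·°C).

T_f is the heat-capacity-weighted average of the initial temperatures:
T_f = (86.76*262.5 + 1007*22.67 + 83.88*22.67) / (86.76 + 1007 + 83.88)
    = 47504 / 1177.6 ≈ 40.34 °C

T_f ≈ 40.3 °C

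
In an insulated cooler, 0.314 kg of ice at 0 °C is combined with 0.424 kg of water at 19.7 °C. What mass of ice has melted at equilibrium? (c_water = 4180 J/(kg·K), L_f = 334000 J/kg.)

m_melted ≈ 0.105 kg

Cooling the water to 0 °C releases 0.424·4180·19.7 = 34915 J.
To melt every bit of ice: 0.314·334000 = 104876 J.
Since 34915 < 104876 J, not all the ice melts; equilibrium is at 0 °C.
Mass melted = 34915/334000 ≈ 0.1045 kg.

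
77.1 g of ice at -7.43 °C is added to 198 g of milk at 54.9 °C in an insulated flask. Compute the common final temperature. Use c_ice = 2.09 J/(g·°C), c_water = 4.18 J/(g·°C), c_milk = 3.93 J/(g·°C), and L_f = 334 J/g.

Taking heat into each body as positive, Σ m c ΔT = 0:
ice -7.43→0 °C: 77.1×2.09×7.43 = 1197.3
  fusion: m_ice L_f = 77.1×334 = 25751
  warm the meltwater: 322.28 T
  milk: 778.14(T − 54.9)
1100.4 T = 42720 − 26949 = 15771
T ≈ 14.33 °C. Since T > 0 °C, the all-ice-melts assumption holds.

T_f ≈ 14.3 °C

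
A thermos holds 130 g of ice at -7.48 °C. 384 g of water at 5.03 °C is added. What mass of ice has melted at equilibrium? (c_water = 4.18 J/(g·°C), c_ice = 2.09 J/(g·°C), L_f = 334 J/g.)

m_melted ≈ 18.1 g

Water can give up m c ΔT = 384×4.18×5.03 = 8073.8 J before reaching 0 °C.
Of that, 130×2.09×7.48 = 2032.3 J goes to bring the ice to 0 °C, leaving 6041.4 J.
Fully melting the ice requires m_ice L_f = 130×334 = 43420 J.
6041.4 J < 43420 J, so only part of the ice melts and the system sits at 0 °C.
m_melt = 6041.4 / L_f = 18.09 g.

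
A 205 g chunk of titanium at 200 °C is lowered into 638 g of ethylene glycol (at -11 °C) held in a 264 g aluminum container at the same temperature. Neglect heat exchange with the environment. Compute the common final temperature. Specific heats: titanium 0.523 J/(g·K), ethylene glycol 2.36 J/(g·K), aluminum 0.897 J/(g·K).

T_f ≈ 1.2 °C

Conservation of energy gives ΣQ = 0:
205×0.523×(T − 200) + 638×2.36×(T − (-11)) + 264×0.897×(T − (-11)) = 0
107.22(T − 200) + 1505.7(T − (-11)) + 236.81(T − (-11)) = 0
(107.22 + 1505.7 + 236.81) T = 107.22×200 + 1505.7×(-11) + 236.81×(-11)
T = 2275.6 / 1849.7 = 1.23 °C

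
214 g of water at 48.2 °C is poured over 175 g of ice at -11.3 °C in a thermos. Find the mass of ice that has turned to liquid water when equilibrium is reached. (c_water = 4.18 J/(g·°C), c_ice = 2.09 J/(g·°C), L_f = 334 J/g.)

m_melted ≈ 117 g

Heat available from the water dropping to 0 °C: 214·4.18·48.2 = 43116 J.
Warming the ice to 0 °C takes 175·2.09·11.3 = 4133 J, leaving 38983 J for melting.
Fully melting the ice requires m_ice L_f = 175·334 = 58450 J.
Since 38983 < 58450 J, not all the ice melts; equilibrium is at 0 °C.
m_melt = 38983 / L_f = 116.7 g.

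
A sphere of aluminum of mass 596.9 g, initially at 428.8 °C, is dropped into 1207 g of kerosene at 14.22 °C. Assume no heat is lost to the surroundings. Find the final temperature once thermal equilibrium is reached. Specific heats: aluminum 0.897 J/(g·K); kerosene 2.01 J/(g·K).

Setting the total heat transfer to zero:
596.9×0.897×(T − 428.8) + 1207×2.01×(T − 14.22) = 0
535.42(T − 428.8) + 2426.1(T − 14.22) = 0
2961.5 T = 264087
T = 264087 / 2961.5 = 89.2 °C

T_f ≈ 89.2 °C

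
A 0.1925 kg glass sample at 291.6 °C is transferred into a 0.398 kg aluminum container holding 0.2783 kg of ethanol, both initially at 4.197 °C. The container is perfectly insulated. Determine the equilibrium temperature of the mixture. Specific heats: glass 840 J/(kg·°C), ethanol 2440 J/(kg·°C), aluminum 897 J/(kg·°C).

T_f ≈ 43.0 °C

Net heat exchanged in the isolated system is zero:
0.1925*840*(T − 291.6) + 0.2783*2440*(T − 4.197) + 0.398*897*(T − 4.197) = 0
161.7(T − 291.6) + 679.05(T − 4.197) + 357.01(T − 4.197) = 0
1197.8 T = 51500
T ≈ 43.00 °C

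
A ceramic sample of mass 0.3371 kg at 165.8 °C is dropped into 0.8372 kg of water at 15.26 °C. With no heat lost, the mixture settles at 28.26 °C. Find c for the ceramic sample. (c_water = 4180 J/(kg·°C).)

c ≈ 981 J/(kg·°C)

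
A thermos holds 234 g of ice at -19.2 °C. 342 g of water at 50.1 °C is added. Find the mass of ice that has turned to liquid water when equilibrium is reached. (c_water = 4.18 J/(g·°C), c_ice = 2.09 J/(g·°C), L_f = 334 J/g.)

m_melted ≈ 186 g

Heat available from the water dropping to 0 °C: 342·4.18·50.1 = 71621 J.
Warming the ice to 0 °C takes 234·2.09·19.2 = 9390 J, leaving 62231 J for melting.
Fully melting the ice requires m_ice L_f = 234·334 = 78156 J.
Since 62231 < 78156 J, not all the ice melts; equilibrium is at 0 °C.
m_melted·334 = 62231  ⇒  m_melted ≈ 186.3 g.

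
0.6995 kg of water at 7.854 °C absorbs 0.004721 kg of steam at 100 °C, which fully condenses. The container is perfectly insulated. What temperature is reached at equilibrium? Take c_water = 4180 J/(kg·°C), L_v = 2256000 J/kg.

T_f ≈ 12.1 °C

Taking heat into each body as positive, Σ m c ΔT = 0:
latent heat released on condensation: 0.004721·2256000 = 10651
  condensed water 100 °C→T: 19.73(T − 100)
  original water: 2923.9(T − 7.854)
2943.6 T = 10651 + 1973.4 + 22964 = 35588
T ≈ 12.09 °C (< 100 °C, so full condensation is consistent).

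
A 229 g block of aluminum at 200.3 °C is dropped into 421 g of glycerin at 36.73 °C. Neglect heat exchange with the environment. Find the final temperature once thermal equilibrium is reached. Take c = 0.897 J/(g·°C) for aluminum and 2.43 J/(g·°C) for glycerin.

T_f ≈ 64.1 °C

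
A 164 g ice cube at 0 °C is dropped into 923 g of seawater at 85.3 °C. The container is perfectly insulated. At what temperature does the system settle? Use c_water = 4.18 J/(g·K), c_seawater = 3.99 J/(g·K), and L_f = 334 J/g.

T_f ≈ 59.4 °C

Setting the total heat transfer to zero:
fusion: m_ice L_f = 164·334 = 54776; meltwater 0→T: 164·4.18·T = 685.52 T; seawater: 3682.8(T − 85.3)
4368.3 T = 314140 − 54776 = 259364
T ≈ 59.37 °C — above 0 °C, consistent with complete melting.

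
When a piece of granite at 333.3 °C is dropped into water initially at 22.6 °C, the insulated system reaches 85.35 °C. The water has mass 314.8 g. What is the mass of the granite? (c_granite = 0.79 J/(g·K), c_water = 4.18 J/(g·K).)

m ≈ 422 g

Heat lost by the granite = heat gained by the water:
m×0.79×(333.3 − 85.35) = 314.8×4.18×(85.35 − 22.6)
195.88 m = 82570  ⇒  m ≈ 421.5 g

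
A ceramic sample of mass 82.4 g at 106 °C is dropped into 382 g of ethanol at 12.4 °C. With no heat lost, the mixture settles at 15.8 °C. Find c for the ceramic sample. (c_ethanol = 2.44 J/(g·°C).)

c ≈ 0.426 J/(g·°C)

Heat lost by the ceramic sample = heat gained by the ethanol:
82.4×c×(106 − 15.8) = 382×2.44×(15.8 − 12.4)
7432.5 c = 3169.1  ⇒  c ≈ 0.4264 J/(g·°C)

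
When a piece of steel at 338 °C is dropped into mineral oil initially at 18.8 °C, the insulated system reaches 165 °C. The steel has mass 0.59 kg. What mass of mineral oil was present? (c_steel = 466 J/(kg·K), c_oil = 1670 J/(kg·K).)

m ≈ 0.195 kg

Heat gained plus heat lost sum to zero:
0.59·466·(165 − 338) + m·1670·(165 − 18.8) = 0
244154 m = 47565
m = 47565/244154 ≈ 0.1948 kg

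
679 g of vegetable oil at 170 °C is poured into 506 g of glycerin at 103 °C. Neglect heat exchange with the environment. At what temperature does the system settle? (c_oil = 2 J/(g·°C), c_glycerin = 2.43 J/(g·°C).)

T_f ≈ 138.2 °C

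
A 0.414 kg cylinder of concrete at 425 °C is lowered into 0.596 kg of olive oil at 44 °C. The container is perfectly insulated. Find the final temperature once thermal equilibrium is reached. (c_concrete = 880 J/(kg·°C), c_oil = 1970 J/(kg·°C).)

T_f ≈ 134.2 °C

Setting the total heat transfer to zero:
0.414×880×(T − 425) + 0.596×1970×(T − 44) = 0
364.32(T − 425) + 1174.1(T − 44) = 0
(364.32 + 1174.1) T = 364.32×425 + 1174.1×44
T = 206497 / 1538.4 = 134 °C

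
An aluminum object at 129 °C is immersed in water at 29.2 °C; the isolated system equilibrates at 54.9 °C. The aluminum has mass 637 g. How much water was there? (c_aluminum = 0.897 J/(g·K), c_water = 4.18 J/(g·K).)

m ≈ 394 g

Energy conservation, ΣQ = 0:
637×0.897×(54.9 − 129) + m×4.18×(54.9 − 29.2) = 0
107.43 m = 42340
m = 42340/107.43 ≈ 394.1 g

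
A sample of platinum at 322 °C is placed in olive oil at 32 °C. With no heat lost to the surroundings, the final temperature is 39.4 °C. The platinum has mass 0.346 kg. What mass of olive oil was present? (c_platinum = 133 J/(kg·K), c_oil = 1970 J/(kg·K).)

m ≈ 0.892 kg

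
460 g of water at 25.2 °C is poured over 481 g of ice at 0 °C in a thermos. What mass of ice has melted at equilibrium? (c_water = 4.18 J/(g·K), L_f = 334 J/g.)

m_melted ≈ 145 g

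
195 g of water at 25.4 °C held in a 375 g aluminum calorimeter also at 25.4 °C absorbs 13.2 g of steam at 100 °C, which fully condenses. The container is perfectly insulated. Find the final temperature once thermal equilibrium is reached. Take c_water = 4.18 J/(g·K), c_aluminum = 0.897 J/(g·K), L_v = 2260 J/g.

T_f ≈ 53.5 °C

Net heat exchanged in the isolated system is zero:
steam→water at 100 °C releases m L_v = 13.2×2260 = 29832
  condensate cools 100→T: 13.2×4.18×(T − 100) = 55.18(T − 100)
  original water: 815.1(T − 25.4)
  aluminum cup: 375×0.897×(T − 25.4) = 336.38(T − 25.4)
1206.7 T = 29832 + 5517.6 + 29247 = 64597
T ≈ 53.53 °C (< 100 °C, so full condensation is consistent).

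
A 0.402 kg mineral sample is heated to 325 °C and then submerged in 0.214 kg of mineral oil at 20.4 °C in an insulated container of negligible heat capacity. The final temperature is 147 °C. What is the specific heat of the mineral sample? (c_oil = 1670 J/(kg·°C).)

m_s c (T_s − T_f) = m_oil c_oil (T_f − T_0):
0.402·c·(325 − 147) = 0.214·1670·(147 − 20.4)
71.56 c = 45244  ⇒  c ≈ 632.3 J/(kg·°C)

c ≈ 632 J/(kg·°C)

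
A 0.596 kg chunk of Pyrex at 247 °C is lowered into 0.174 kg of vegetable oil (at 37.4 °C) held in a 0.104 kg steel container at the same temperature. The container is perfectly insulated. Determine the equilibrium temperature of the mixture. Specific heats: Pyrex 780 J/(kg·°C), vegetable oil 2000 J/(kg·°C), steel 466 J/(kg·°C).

Heat gained plus heat lost sum to zero:
0.596×780×(T − 247) + 0.174×2000×(T − 37.4) + 0.104×466×(T − 37.4) = 0
464.88(T − 247) + 348(T − 37.4) + 48.46(T − 37.4) = 0
861.34 T = 129653
T = 129653/861.34 ≈ 150.52 °C

T_f ≈ 150.5 °C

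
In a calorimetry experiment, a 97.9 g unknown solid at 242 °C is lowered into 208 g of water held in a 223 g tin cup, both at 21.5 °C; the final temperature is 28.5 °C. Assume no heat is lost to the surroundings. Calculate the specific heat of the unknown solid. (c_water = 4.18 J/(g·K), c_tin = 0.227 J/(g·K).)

c ≈ 0.308 J/(g·K)

Let T be the final temperature. ΣQ_i = 0:
97.9·c·(28.5 − 242) + 208·4.18·(28.5 − 21.5) + 223·0.227·(28.5 − 21.5) = 0
-20902 c = -6440.4
c = -6440.4/-20902 ≈ 0.3081 J/(g·K)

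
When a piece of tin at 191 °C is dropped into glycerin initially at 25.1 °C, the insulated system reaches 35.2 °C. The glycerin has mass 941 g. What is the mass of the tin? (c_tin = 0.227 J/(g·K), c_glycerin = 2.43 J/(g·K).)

m ≈ 653 g

Heat lost by the tin = heat gained by the glycerin:
m·0.227·(191 − 35.2) = 941·2.43·(35.2 − 25.1)
35.37 m = 23095  ⇒  m ≈ 653 g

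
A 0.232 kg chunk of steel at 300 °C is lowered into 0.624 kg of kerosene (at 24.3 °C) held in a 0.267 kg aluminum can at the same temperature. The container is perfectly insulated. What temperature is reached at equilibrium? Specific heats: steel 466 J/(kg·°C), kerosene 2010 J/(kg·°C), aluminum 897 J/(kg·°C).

T_f ≈ 42.9 °C

Net heat exchanged in the isolated system is zero:
0.232*466*(T − 300) + 0.624*2010*(T − 24.3) + 0.267*897*(T − 24.3) = 0
108.11(T − 300) + 1254.2(T − 24.3) + 239.5(T − 24.3) = 0
1601.9 T = 68731
T ≈ 42.91 °C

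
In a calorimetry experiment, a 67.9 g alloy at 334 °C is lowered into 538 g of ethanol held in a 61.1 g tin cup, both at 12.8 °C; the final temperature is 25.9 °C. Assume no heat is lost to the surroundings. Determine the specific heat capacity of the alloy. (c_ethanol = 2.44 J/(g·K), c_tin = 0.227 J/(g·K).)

c ≈ 0.831 J/(g·K)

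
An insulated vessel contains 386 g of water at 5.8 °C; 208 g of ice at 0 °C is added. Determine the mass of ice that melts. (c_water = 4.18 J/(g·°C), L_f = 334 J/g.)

Water can give up m c ΔT = 386×4.18×5.8 = 9358.2 J before reaching 0 °C.
Fully melting the ice requires m_ice L_f = 208×334 = 69472 J.
9358.2 J < 69472 J, so only part of the ice melts and the system sits at 0 °C.
m_melted×334 = 9358.2  ⇒  m_melted ≈ 28.02 g.

m_melted ≈ 28 g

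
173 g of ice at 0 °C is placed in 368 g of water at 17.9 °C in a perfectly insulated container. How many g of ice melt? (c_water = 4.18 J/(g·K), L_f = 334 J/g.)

Water can give up m c ΔT = 368·4.18·17.9 = 27534 J before reaching 0 °C.
Melting all 173 g of ice would need 173·334 = 57782 J.
Since 27534 < 57782 J, not all the ice melts; equilibrium is at 0 °C.
Mass melted = 27534/334 ≈ 82.44 g.

m_melted ≈ 82.4 g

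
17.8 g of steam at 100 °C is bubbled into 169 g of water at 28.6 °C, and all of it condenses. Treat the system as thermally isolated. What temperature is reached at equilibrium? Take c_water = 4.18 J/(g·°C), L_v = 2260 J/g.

T_f ≈ 86.9 °C

Conservation of energy gives ΣQ = 0:
latent heat released on condensation: 17.8·2260 = 40228; condensate cools 100→T: 17.8·4.18·(T − 100) = 74.4(T − 100); original water: 706.42(T − 28.6)
780.82 T = 40228 + 7440.4 + 20204 = 67872
T ≈ 86.92 °C (< 100 °C, so full condensation is consistent).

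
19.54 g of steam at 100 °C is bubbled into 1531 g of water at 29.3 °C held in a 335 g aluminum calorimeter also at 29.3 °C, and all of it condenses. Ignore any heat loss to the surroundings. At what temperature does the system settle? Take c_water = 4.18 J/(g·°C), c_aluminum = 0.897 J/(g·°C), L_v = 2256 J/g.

T_f ≈ 36.7 °C

Energy balance with sensible and latent terms:
steam→water at 100 °C releases m L_v = 19.54×2256 = 44082
  condensed water 100 °C→T: 81.68(T − 100)
  original water: 6399.6(T − 29.3)
  cup: 300.5(T − 29.3)
6781.8 T = 44082 + 8167.7 + 196312 = 248562
T ≈ 36.65 °C (< 100 °C, so full condensation is consistent).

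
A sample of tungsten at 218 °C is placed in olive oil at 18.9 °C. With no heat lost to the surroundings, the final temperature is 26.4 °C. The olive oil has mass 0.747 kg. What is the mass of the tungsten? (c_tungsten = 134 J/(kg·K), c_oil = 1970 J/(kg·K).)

m ≈ 0.43 kg

|Q_tungsten| = |Q_oil|:
m·134·(218 − 26.4) = 0.747·1970·(26.4 − 18.9)
25674 m = 11037  ⇒  m ≈ 0.4299 kg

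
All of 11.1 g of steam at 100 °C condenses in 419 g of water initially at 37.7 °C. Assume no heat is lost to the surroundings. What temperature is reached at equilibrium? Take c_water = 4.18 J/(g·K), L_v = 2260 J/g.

T_f ≈ 53.3 °C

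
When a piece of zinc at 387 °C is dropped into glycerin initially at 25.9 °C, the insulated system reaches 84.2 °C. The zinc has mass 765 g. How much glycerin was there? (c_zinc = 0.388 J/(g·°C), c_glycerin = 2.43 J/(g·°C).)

m ≈ 634 g

|Q_zinc| = |Q_glycerin|:
765×0.388×(387 − 84.2) = m×2.43×(84.2 − 25.9)
141.67 m = 89877  ⇒  m ≈ 634.4 g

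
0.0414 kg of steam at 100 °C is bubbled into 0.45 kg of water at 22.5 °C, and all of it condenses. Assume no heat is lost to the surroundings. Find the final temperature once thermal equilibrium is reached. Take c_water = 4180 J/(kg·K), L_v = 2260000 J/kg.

T_f ≈ 74.6 °C

Energy conservation, ΣQ = 0:
latent heat released on condensation: 0.0414×2260000 = 93564; condensed water 100 °C→T: 173.05(T − 100); water warms: 0.45×4180×(T − 22.5) = 1881(T − 22.5)
2054.1 T = 93564 + 17305 + 42322 = 153192
T ≈ 74.58 °C — below 100 °C, confirming all the steam condensed.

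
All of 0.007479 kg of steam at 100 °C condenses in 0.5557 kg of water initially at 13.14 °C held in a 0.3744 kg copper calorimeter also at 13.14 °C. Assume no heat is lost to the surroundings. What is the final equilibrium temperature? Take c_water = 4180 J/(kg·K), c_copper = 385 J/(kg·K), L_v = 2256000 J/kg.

Sum of m c ΔT and latent-heat terms is zero:
condense steam: −0.007479×2256000 = −16873
  condensate cools 100→T: 0.007479×4180×(T − 100) = 31.26(T − 100)
  water warms: 0.5557×4180×(T − 13.14) = 2322.8(T − 13.14)
  cup: 144.14(T − 13.14)
2498.2 T = 16873 + 3126.2 + 32416 = 52415
T ≈ 20.98 °C — below 100 °C, confirming all the steam condensed.

T_f ≈ 21.0 °C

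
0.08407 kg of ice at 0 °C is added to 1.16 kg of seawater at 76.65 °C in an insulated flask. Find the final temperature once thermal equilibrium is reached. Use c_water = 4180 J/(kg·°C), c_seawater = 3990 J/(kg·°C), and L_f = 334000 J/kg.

Energy conservation, ΣQ = 0:
melt ice: 0.08407×334000 = 28079
  warm the meltwater: 351.41 T
  seawater cools: 1.16×3990×(T − 76.65) = 4628.4(T − 76.65)
4979.8 T = 354767 − 28079 = 326687
T ≈ 65.60 °C — above 0 °C, consistent with complete melting.

T_f ≈ 65.6 °C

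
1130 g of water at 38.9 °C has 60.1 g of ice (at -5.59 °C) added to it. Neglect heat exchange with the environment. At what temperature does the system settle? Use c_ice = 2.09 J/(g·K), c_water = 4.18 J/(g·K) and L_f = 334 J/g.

T_f ≈ 32.8 °C

Energy conservation, ΣQ = 0:
warm ice to 0 °C: 60.1×2.09×(0 − (-5.59)) = 702.15; melt ice: 60.1×334 = 20073; warm the meltwater: 251.22 T; water cools: 1130×4.18×(T − 38.9) = 4723.4(T − 38.9)
4974.6 T = 183740 − 20776 = 162965
T ≈ 32.76 °C (positive, so assuming full melt was valid).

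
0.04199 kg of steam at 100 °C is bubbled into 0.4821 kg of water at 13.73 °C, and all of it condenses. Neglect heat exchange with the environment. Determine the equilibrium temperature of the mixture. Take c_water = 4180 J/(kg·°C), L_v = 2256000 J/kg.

T_f ≈ 63.9 °C

Heat gained plus heat lost sum to zero:
steam→water at 100 °C releases m L_v = 0.04199×2256000 = 94729
  condensed water 100 °C→T: 175.52(T − 100)
  original water: 2015.2(T − 13.73)
2190.7 T = 94729 + 17552 + 27668 = 139950
T ≈ 63.88 °C — below 100 °C, confirming all the steam condensed.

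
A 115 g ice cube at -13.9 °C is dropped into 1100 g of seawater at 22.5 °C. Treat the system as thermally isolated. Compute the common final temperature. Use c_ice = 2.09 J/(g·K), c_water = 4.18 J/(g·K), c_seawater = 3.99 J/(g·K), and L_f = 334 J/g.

Conservation of energy gives ΣQ = 0:
warm ice to 0 °C: 115×2.09×(0 − (-13.9)) = 3340.9; fusion: m_ice L_f = 115×334 = 38410; warm the meltwater: 480.7 T; seawater: 4389(T − 22.5)
4869.7 T = 98752 − 41751 = 57002
T ≈ 11.71 °C (positive, so assuming full melt was valid).

T_f ≈ 11.7 °C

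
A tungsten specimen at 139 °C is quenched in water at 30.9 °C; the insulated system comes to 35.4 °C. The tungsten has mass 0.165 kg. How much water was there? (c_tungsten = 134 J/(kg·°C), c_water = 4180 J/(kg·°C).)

m ≈ 0.122 kg

Heat lost by the tungsten = heat gained by the water:
0.165·134·(139 − 35.4) = m·4180·(35.4 − 30.9)
18810 m = 2290.6  ⇒  m ≈ 0.1218 kg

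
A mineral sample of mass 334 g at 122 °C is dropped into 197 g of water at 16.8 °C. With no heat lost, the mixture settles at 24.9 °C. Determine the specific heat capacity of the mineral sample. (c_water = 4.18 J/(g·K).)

Heat lost by the mineral sample = heat gained by the water:
334·c·(122 − 24.9) = 197·4.18·(24.9 − 16.8)
32431 c = 6670  ⇒  c ≈ 0.2057 J/(g·K)

c ≈ 0.206 J/(g·K)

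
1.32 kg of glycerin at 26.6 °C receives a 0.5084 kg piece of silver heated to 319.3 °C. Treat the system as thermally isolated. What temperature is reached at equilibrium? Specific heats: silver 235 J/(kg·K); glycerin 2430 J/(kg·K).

Set heat shed by the hot body equal to heat absorbed by the cold body:
0.5084×235×(319.3 − T) = 1.32×2430×(T − 26.6)
119.47(319.3 − T) = 3207.6(T − 26.6)
3327.1 T = 123470  ⇒  T ≈ 37.11 °C

T_f ≈ 37.1 °C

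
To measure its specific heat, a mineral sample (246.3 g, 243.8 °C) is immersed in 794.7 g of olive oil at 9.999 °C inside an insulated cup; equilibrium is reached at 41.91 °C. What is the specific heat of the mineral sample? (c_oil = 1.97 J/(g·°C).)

c ≈ 1 J/(g·°C)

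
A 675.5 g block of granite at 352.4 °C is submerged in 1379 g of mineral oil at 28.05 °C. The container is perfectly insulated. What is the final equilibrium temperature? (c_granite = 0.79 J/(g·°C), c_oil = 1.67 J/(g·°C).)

T_f ≈ 89.1 °C

Heat gained plus heat lost sum to zero:
675.5·0.79·(T − 352.4) + 1379·1.67·(T − 28.05) = 0
533.64(T − 352.4) + 2302.9(T − 28.05) = 0
(533.64 + 2302.9) T = 533.64·352.4 + 2302.9·28.05
T = 252654 / 2836.6 = 89.1 °C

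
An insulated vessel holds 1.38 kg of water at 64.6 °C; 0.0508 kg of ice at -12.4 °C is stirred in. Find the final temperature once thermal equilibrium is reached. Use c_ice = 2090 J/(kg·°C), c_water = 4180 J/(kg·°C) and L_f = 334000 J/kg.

Let T be the final temperature. ΣQ_i = 0:
ice -12.4→0 °C: 0.0508·2090·12.4 = 1316.5; melt ice: 0.0508·334000 = 16967; warm the meltwater: 212.34 T; water cools: 1.38·4180·(T − 64.6) = 5768.4(T − 64.6)
5980.7 T = 372639 − 18284 = 354355
T ≈ 59.25 °C. Since T > 0 °C, the all-ice-melts assumption holds.

T_f ≈ 59.2 °C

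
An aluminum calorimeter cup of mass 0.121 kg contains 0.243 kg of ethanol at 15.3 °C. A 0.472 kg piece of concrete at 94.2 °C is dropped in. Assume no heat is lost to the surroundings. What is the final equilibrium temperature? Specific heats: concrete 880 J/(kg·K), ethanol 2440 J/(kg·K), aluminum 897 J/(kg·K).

T_f ≈ 44.6 °C

T_f = Σ m_i c_i T_i / Σ m_i c_i:
T_f = (415.36*94.2 + 592.92*15.3 + 108.54*15.3) / (415.36 + 592.92 + 108.54)
    = 49859 / 1116.8 ≈ 44.64 °C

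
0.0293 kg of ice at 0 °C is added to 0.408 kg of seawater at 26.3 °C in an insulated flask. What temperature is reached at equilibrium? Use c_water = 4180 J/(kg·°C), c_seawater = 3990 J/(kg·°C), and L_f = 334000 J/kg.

T_f ≈ 18.9 °C

Energy balance with sensible and latent terms:
fusion: m_ice L_f = 0.0293·334000 = 9786.2; warm the meltwater: 122.47 T; seawater cools: 0.408·3990·(T − 26.3) = 1627.9(T − 26.3)
1750.4 T = 42814 − 9786.2 = 33028
T ≈ 18.87 °C (positive, so assuming full melt was valid).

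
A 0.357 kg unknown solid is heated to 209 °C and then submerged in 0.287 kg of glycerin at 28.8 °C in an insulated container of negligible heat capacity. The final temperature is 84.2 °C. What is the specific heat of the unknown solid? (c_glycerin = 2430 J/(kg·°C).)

Energy conservation, ΣQ = 0:
0.357×c×(84.2 − 209) + 0.287×2430×(84.2 − 28.8) = 0
-44.55 c = -38637
c = -38637/-44.55 ≈ 867.2 J/(kg·°C)

c ≈ 867 J/(kg·°C)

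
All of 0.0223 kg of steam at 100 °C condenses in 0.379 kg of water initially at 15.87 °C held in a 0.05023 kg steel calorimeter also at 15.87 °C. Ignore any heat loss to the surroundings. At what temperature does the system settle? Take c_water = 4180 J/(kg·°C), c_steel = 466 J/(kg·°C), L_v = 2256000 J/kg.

T_f ≈ 50.1 °C

Let T be the final temperature. ΣQ_i = 0:
steam→water at 100 °C releases m L_v = 0.0223×2256000 = 50309; condensed water 100 °C→T: 93.21(T − 100); original water: 1584.2(T − 15.87); cup: 23.41(T − 15.87)
1700.8 T = 50309 + 9321.4 + 25513 = 85143
T ≈ 50.06 °C, under the boiling point, so the assumption holds.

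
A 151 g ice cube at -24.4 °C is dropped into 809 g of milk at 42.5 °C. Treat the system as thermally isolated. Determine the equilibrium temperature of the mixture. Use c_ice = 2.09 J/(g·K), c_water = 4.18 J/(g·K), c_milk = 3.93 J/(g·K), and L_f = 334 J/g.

T_f ≈ 20.2 °C

Energy conservation, ΣQ = 0:
warm ice to 0 °C: 151×2.09×(0 − (-24.4)) = 7700.4; latent heat to melt: 151×334 = 50434; meltwater 0→T: 151×4.18×T = 631.18 T; milk: 3179.4(T − 42.5)
3810.6 T = 135123 − 58134 = 76989
T ≈ 20.20 °C (positive, so assuming full melt was valid).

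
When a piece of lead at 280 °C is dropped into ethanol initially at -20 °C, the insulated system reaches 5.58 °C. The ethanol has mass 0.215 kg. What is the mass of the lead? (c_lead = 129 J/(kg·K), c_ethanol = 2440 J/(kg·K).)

m ≈ 0.379 kg

Net heat exchanged in the isolated system is zero:
m×129×(5.58 − 280) + 0.215×2440×(5.58 − (-20)) = 0
-35400 m = -13419
m = -13419/-35400 ≈ 0.3791 kg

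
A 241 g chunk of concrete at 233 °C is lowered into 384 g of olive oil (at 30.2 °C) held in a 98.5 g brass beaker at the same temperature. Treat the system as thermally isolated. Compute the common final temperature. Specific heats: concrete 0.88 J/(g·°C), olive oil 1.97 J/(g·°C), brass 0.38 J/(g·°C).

T_f ≈ 73.0 °C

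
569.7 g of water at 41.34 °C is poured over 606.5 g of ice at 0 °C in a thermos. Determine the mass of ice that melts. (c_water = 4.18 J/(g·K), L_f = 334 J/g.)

m_melted ≈ 295 g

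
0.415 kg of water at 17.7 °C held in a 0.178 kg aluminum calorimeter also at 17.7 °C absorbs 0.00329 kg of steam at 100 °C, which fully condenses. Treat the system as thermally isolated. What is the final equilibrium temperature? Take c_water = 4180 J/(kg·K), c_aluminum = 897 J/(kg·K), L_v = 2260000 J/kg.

Let T be the final temperature. ΣQ_i = 0:
latent heat released on condensation: 0.00329×2260000 = 7435.4
  condensed water 100 °C→T: 13.75(T − 100)
  water warms: 0.415×4180×(T − 17.7) = 1734.7(T − 17.7)
  aluminum cup: 0.178×897×(T − 17.7) = 159.67(T − 17.7)
1908.1 T = 7435.4 + 1375.2 + 33530 = 42341
T ≈ 22.19 °C — below 100 °C, confirming all the steam condensed.

T_f ≈ 22.2 °C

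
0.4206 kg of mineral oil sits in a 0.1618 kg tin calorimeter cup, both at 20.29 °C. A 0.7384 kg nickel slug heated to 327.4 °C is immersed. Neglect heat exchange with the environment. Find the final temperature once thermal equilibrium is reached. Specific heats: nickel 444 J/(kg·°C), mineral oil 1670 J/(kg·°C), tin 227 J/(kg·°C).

T_f ≈ 114.7 °C

Setting the total heat transfer to zero:
0.7384·444·(T − 327.4) + 0.4206·1670·(T − 20.29) + 0.1618·227·(T − 20.29) = 0
(327.85 + 702.4 + 36.73) T = 327.85·327.4 + 702.4·20.29 + 36.73·20.29
T ≈ 114.66 °C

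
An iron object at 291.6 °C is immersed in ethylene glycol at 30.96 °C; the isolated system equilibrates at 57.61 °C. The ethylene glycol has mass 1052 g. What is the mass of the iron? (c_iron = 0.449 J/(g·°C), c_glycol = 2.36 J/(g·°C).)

m ≈ 630 g

Heat lost by the iron = heat gained by the glycol:
m×0.449×(291.6 − 57.61) = 1052×2.36×(57.61 − 30.96)
105.06 m = 66164  ⇒  m ≈ 629.8 g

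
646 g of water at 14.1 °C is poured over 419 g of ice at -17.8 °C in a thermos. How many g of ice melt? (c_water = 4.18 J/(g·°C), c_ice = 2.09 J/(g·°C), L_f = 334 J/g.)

m_melted ≈ 67.3 g

Water can give up m c ΔT = 646·4.18·14.1 = 38074 J before reaching 0 °C.
Warming the ice to 0 °C takes 419·2.09·17.8 = 15588 J, leaving 22486 J for melting.
Fully melting the ice requires m_ice L_f = 419·334 = 139946 J.
22486 J < 139946 J, so only part of the ice melts and the system sits at 0 °C.
m_melted·334 = 22486  ⇒  m_melted ≈ 67.32 g.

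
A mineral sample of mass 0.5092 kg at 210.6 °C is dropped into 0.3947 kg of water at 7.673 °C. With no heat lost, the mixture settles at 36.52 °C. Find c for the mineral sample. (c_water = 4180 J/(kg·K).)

c ≈ 537 J/(kg·K)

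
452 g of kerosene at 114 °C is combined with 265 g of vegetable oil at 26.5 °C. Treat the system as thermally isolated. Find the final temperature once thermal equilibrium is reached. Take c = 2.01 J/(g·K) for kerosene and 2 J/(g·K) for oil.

Net heat exchanged in the isolated system is zero:
452*2.01*(T − 114) + 265*2*(T − 26.5) = 0
908.52(T − 114) + 530(T − 26.5) = 0
(908.52 + 530) T = 908.52*114 + 530*26.5
T ≈ 81.76 °C

T_f ≈ 81.8 °C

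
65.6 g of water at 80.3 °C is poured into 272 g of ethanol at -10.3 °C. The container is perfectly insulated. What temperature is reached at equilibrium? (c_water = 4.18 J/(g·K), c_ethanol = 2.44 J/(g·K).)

T_f = Σ m_i c_i T_i / Σ m_i c_i:
T_f = (274.21*80.3 + 663.68*(-10.3)) / (274.21 + 663.68)
    = 15183 / 937.89 ≈ 16.19 °C

T_f ≈ 16.2 °C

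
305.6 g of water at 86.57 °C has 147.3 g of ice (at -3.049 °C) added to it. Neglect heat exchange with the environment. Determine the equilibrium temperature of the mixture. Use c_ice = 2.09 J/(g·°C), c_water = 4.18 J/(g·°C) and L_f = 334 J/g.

T_f ≈ 31.9 °C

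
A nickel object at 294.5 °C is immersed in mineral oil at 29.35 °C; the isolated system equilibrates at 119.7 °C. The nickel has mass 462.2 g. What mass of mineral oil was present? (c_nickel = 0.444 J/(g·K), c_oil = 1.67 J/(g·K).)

m ≈ 238 g

Net heat exchanged in the isolated system is zero:
462.2×0.444×(119.7 − 294.5) + m×1.67×(119.7 − 29.35) = 0
150.88 m = 35872
m = 35872/150.88 ≈ 237.7 g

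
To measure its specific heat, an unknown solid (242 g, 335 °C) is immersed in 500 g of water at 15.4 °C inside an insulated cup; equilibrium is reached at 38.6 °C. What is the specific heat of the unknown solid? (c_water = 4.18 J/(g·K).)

c ≈ 0.676 J/(g·K)

Taking heat into each body as positive, Σ m c ΔT = 0:
242×c×(38.6 − 335) + 500×4.18×(38.6 − 15.4) = 0
-71729 c = -48488
c = -48488/-71729 ≈ 0.676 J/(g·K)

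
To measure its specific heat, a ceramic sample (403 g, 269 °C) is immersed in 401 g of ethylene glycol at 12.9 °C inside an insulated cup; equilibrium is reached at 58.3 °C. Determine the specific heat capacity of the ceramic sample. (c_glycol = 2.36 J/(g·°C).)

Energy conservation, ΣQ = 0:
403×c×(58.3 − 269) + 401×2.36×(58.3 − 12.9) = 0
-84912 c = -42965
c = -42965/-84912 ≈ 0.506 J/(g·°C)

c ≈ 0.506 J/(g·°C)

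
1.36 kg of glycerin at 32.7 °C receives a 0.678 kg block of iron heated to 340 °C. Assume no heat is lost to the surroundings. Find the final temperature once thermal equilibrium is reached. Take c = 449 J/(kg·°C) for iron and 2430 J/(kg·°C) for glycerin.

T_f ≈ 58.6 °C

Heat lost by the iron equals heat gained by the glycerin:
0.678·449·(340 − T) = 1.36·2430·(T − 32.7)
304.42(340 − T) = 3304.8(T − 32.7)
3609.2 T = 211570  ⇒  T ≈ 58.62 °C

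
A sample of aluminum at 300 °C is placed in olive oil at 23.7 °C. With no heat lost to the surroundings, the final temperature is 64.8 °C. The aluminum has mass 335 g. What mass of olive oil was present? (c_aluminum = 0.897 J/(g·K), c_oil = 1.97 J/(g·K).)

m ≈ 873 g

Net heat exchanged in the isolated system is zero:
335·0.897·(64.8 − 300) + m·1.97·(64.8 − 23.7) = 0
80.97 m = 70676
m = 70676/80.97 ≈ 872.9 g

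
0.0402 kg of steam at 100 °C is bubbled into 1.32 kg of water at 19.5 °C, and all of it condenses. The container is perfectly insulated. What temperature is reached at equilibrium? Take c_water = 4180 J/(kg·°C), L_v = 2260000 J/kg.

Let T be the final temperature. ΣQ_i = 0:
latent heat released on condensation: 0.0402×2260000 = 90852; condensate cools 100→T: 0.0402×4180×(T − 100) = 168.04(T − 100); water warms: 1.32×4180×(T − 19.5) = 5517.6(T − 19.5)
5685.6 T = 90852 + 16804 + 107593 = 215249
T ≈ 37.86 °C, under the boiling point, so the assumption holds.

T_f ≈ 37.9 °C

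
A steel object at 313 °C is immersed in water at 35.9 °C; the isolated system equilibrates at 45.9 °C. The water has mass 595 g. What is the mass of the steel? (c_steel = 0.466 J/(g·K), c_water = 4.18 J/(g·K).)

Taking heat into each body as positive, Σ m c ΔT = 0:
m·0.466·(45.9 − 313) + 595·4.18·(45.9 − 35.9) = 0
-124.47 m = -24871
m = -24871/-124.47 ≈ 199.8 g

m ≈ 200 g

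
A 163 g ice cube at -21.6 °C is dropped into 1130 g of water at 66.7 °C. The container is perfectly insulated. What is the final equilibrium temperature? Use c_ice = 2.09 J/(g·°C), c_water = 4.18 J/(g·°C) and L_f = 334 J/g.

T_f ≈ 46.9 °C

Let T be the final temperature. ΣQ_i = 0:
warm ice to 0 °C: 163×2.09×(0 − (-21.6)) = 7358.5; melt ice: 163×334 = 54442; meltwater 0→T: 163×4.18×T = 681.34 T; water cools: 1130×4.18×(T − 66.7) = 4723.4(T − 66.7)
5404.7 T = 315051 − 61800 = 253250
T ≈ 46.86 °C (positive, so assuming full melt was valid).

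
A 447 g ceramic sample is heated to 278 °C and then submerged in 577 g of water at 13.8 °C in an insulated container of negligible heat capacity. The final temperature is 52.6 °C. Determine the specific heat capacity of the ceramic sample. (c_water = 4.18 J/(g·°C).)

m_s c (T_s − T_f) = m_water c_water (T_f − T_0):
447×c×(278 − 52.6) = 577×4.18×(52.6 − 13.8)
100754 c = 93580  ⇒  c ≈ 0.9288 J/(g·°C)

c ≈ 0.929 J/(g·°C)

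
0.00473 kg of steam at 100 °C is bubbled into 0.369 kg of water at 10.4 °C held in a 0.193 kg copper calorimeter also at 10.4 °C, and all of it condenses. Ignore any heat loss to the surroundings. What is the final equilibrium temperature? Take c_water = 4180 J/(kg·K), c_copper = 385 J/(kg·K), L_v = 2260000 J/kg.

Energy balance with sensible and latent terms:
condense steam: −0.00473×2260000 = −10690
  condensed water 100 °C→T: 19.77(T − 100)
  original water: 1542.4(T − 10.4)
  cup: 74.31(T − 10.4)
1636.5 T = 10690 + 1977.1 + 16814 = 29481
T ≈ 18.01 °C — below 100 °C, confirming all the steam condensed.

T_f ≈ 18.0 °C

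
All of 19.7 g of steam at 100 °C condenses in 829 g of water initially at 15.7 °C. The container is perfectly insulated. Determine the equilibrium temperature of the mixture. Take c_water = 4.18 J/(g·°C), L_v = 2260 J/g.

Energy balance with sensible and latent terms:
condense steam: −19.7×2260 = −44522
  condensed water 100 °C→T: 82.35(T − 100)
  water warms: 829×4.18×(T − 15.7) = 3465.2(T − 15.7)
3547.6 T = 44522 + 8234.6 + 54404 = 107161
T ≈ 30.21 °C — below 100 °C, confirming all the steam condensed.

T_f ≈ 30.2 °C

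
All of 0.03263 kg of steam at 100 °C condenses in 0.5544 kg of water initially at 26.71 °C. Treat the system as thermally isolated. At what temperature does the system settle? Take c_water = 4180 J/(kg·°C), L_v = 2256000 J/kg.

T_f ≈ 60.8 °C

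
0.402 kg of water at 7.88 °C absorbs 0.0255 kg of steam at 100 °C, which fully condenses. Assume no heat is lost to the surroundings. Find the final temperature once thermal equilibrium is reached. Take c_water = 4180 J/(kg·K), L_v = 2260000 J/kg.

T_f ≈ 45.6 °C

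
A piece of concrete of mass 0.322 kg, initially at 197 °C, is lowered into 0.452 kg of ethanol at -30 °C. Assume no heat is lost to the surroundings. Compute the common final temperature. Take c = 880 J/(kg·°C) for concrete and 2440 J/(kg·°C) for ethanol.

T_f ≈ 16.4 °C

Heat lost by the concrete equals heat gained by the ethanol:
0.322·880·(197 − T) = 0.452·2440·(T − (-30))
283.36(197 − T) = 1102.9(T − (-30))
1386.2 T = 22736  ⇒  T ≈ 16.40 °C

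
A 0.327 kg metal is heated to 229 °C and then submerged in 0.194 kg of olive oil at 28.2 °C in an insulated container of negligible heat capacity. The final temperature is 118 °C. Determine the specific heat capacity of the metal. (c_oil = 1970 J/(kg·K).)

c ≈ 946 J/(kg·K)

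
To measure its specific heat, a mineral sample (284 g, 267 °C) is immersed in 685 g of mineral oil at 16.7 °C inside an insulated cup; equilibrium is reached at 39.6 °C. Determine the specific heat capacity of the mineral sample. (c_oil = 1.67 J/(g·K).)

c ≈ 0.406 J/(g·K)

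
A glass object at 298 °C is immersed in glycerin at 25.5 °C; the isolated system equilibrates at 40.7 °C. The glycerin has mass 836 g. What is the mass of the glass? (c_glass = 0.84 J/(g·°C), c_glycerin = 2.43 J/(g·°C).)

m ≈ 143 g

Conservation of energy gives ΣQ = 0:
m×0.84×(40.7 − 298) + 836×2.43×(40.7 − 25.5) = 0
-216.13 m = -30878
m = -30878/-216.13 ≈ 142.9 g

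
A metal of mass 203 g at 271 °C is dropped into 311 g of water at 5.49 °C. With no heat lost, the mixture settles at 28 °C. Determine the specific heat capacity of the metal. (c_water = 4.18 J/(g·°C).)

m_s c (T_s − T_f) = m_water c_water (T_f − T_0):
203×c×(271 − 28) = 311×4.18×(28 − 5.49)
49329 c = 29263  ⇒  c ≈ 0.5932 J/(g·°C)

c ≈ 0.593 J/(g·°C)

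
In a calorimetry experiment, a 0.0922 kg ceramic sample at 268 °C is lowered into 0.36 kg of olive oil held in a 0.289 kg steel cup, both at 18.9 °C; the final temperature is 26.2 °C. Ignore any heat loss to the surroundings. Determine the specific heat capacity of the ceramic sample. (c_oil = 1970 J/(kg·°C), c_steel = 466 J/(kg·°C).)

c ≈ 276 J/(kg·°C)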